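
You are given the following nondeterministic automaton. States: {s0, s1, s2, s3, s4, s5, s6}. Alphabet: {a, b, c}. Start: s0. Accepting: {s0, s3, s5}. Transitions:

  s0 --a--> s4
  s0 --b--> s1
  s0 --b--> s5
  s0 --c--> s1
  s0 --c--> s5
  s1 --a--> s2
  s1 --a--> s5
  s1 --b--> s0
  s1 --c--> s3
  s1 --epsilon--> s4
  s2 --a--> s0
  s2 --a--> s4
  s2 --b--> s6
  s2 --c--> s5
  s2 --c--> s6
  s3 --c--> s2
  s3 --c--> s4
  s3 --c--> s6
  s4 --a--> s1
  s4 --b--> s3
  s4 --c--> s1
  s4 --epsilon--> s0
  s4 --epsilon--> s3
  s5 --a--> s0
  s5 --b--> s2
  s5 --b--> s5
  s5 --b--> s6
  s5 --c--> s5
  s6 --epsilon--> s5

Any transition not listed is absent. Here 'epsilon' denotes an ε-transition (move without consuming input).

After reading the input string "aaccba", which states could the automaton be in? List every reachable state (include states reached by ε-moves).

{s0, s1, s2, s3, s4, s5}

Start in {s0}.
Read 'a': {s0} → {s0, s3, s4}.
Read 'a': {s0, s3, s4} → {s0, s1, s3, s4}.
Read 'c': {s0, s1, s3, s4} → {s0, s1, s2, s3, s4, s5, s6}.
Read 'c': {s0, s1, s2, s3, s4, s5, s6} → {s0, s1, s2, s3, s4, s5, s6}.
Read 'b': {s0, s1, s2, s3, s4, s5, s6} → {s0, s1, s2, s3, s4, s5, s6}.
Read 'a': {s0, s1, s2, s3, s4, s5, s6} → {s0, s1, s2, s3, s4, s5}.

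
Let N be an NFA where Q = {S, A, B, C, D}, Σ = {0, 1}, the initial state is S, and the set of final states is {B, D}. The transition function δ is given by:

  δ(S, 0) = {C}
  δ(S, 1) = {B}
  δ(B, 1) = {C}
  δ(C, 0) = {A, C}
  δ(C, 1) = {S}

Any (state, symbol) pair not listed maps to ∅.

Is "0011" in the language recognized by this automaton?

Start in {S}.
Read '0': S→{C}; now {C}.
Read '0': C→{A, C}; now {A, C}.
Read '1': A→∅, C→{S}; now {S}.
Read '1': S→{B}; now {B}.
The final set {B} contains the accepting state B.

Yes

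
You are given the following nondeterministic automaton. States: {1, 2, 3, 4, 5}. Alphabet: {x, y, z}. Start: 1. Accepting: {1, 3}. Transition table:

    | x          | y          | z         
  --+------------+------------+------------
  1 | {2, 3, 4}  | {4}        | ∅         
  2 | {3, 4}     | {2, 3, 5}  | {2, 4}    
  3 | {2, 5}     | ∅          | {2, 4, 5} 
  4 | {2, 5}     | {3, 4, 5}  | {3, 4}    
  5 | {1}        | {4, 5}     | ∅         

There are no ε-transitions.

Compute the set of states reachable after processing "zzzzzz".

∅

Start in {1}.
Read 'z': {1} → ∅.
The set is empty and remains empty for the remaining 5 symbols.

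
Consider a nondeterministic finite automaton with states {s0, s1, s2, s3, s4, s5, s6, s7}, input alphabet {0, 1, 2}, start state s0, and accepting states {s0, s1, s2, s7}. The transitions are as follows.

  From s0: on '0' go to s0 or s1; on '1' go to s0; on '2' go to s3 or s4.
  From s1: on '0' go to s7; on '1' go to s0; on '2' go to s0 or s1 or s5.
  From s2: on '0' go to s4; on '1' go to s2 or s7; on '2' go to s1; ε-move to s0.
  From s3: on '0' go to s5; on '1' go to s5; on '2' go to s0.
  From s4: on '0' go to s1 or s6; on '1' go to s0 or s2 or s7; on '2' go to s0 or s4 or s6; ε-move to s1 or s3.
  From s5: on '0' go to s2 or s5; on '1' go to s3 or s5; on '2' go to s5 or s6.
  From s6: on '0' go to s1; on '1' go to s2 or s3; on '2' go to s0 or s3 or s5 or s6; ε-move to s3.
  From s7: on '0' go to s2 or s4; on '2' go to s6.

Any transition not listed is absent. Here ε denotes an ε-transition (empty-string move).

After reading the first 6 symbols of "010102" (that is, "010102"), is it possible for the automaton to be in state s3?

Start in {s0}.
Read '0': s0→{s0, s1}; now {s0, s1}.
Read '1': s0→{s0}, s1→{s0}; now {s0}.
Read '0': s0→{s0, s1}; now {s0, s1}.
Read '1': s0→{s0}, s1→{s0}; now {s0}.
Read '0': s0→{s0, s1}; now {s0, s1}.
Read '2': s0→{s3, s4}, s1→{s0, s1, s5}; now {s0, s1, s3, s4, s5}.
State s3 is in {s0, s1, s3, s4, s5}.

Yes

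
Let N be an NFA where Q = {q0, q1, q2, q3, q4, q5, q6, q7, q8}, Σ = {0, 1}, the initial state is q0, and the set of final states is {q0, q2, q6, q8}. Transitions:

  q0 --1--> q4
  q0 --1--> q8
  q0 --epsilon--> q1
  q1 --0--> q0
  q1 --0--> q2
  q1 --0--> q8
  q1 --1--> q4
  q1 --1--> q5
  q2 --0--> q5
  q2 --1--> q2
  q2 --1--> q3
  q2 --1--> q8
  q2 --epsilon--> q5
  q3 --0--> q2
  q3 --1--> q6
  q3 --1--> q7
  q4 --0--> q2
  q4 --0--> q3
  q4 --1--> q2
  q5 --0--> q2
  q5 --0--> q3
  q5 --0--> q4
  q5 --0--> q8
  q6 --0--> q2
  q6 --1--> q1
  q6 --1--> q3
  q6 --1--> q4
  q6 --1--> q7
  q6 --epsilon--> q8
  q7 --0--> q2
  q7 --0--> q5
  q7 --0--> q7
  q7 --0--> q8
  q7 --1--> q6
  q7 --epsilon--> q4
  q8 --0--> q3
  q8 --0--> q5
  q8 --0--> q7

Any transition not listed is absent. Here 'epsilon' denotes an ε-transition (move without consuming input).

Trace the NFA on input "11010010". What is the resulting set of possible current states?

Start: ε-closure({q0}) = {q0, q1}.
Read '1': q0→{q4, q8}, q1→{q4, q5}; now {q4, q5, q8}.
Read '1': q4→{q2}, q5→∅, q8→∅; union {q2}; ε-closure = {q2, q5}.
Read '0': q2→{q5}, q5→{q2, q3, q4, q8}; now {q2, q3, q4, q5, q8}.
Read '1': q2→{q2, q3, q8}, q3→{q6, q7}, q4→{q2}, q5→∅, q8→∅; union {q2, q3, q6, q7, q8}; ε-closure = {q2, q3, q4, q5, q6, q7, q8}.
Read '0': q2→{q5}, q3→{q2}, q4→{q2, q3}, q5→{q2, q3, q4, q8}, q6→{q2}, q7→{q2, q5, q7, q8}, q8→{q3, q5, q7}; now {q2, q3, q4, q5, q7, q8}.
Read '0': q2→{q5}, q3→{q2}, q4→{q2, q3}, q5→{q2, q3, q4, q8}, q7→{q2, q5, q7, q8}, q8→{q3, q5, q7}; now {q2, q3, q4, q5, q7, q8}.
Read '1': q2→{q2, q3, q8}, q3→{q6, q7}, q4→{q2}, q5→∅, q7→{q6}, q8→∅; union {q2, q3, q6, q7, q8}; ε-closure = {q2, q3, q4, q5, q6, q7, q8}.
Read '0': q2→{q5}, q3→{q2}, q4→{q2, q3}, q5→{q2, q3, q4, q8}, q6→{q2}, q7→{q2, q5, q7, q8}, q8→{q3, q5, q7}; now {q2, q3, q4, q5, q7, q8}.

{q2, q3, q4, q5, q7, q8}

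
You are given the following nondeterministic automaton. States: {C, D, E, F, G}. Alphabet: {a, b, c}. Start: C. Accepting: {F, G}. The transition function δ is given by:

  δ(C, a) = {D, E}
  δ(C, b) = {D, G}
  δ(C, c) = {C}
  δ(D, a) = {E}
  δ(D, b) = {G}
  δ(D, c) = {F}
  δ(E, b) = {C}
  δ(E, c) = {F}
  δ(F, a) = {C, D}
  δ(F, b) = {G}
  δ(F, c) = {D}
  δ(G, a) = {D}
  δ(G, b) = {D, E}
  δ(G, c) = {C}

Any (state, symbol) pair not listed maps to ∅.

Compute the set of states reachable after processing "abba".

Start in {C}.
Read 'a': C→{D, E}; now {D, E}.
Read 'b': D→{G}, E→{C}; now {C, G}.
Read 'b': C→{D, G}, G→{D, E}; now {D, E, G}.
Read 'a': D→{E}, E→∅, G→{D}; now {D, E}.

{D, E}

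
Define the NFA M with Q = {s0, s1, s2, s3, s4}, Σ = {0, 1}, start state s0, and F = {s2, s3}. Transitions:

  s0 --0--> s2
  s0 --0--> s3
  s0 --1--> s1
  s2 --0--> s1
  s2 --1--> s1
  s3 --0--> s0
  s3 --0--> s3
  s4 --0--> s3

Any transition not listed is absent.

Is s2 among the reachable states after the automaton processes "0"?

Yes

Start in {s0}.
Read '0': s0→{s2, s3}; now {s2, s3}.
State s2 is in {s2, s3}.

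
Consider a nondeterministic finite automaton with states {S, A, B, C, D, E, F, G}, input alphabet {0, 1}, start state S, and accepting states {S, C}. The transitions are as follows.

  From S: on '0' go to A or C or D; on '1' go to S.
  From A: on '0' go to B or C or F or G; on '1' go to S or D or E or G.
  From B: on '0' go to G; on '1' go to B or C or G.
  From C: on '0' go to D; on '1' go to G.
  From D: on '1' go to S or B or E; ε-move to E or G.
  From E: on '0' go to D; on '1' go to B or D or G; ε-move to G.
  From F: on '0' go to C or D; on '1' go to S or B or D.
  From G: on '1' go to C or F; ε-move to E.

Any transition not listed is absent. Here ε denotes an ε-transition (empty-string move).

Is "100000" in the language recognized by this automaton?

No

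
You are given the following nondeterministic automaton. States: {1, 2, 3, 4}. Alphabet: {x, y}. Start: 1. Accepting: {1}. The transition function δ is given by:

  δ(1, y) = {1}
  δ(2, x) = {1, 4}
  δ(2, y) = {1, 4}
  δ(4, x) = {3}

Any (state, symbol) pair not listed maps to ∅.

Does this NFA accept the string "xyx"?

Start in {1}.
Read 'x': {1} → ∅.
The set is empty and remains empty for the remaining 2 symbols.
The final set ∅ contains no accepting state.

No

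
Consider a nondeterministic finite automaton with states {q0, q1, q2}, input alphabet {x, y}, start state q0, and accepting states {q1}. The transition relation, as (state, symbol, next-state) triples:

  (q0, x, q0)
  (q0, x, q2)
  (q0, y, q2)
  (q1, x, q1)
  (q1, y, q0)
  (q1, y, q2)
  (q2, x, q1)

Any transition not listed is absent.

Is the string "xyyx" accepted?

Start in {q0}.
Read 'x': {q0} → {q0, q2}.
Read 'y': {q0, q2} → {q2}.
Read 'y': {q2} → ∅.
The set is empty and remains empty for the remaining 1 symbol.
The final set ∅ contains no accepting state.

No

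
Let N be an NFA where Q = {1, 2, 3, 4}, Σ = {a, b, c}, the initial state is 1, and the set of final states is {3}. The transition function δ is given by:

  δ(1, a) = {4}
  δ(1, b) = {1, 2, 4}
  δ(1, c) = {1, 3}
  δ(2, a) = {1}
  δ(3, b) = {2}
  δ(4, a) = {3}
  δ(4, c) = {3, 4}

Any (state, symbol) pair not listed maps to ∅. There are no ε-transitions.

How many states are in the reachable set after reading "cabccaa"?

Start in {1}.
Read 'c': {1} → {1, 3}.
Read 'a': {1, 3} → {4}.
Read 'b': {4} → ∅.
The set is empty and remains empty for the remaining 4 symbols.
That set has 0 states.

0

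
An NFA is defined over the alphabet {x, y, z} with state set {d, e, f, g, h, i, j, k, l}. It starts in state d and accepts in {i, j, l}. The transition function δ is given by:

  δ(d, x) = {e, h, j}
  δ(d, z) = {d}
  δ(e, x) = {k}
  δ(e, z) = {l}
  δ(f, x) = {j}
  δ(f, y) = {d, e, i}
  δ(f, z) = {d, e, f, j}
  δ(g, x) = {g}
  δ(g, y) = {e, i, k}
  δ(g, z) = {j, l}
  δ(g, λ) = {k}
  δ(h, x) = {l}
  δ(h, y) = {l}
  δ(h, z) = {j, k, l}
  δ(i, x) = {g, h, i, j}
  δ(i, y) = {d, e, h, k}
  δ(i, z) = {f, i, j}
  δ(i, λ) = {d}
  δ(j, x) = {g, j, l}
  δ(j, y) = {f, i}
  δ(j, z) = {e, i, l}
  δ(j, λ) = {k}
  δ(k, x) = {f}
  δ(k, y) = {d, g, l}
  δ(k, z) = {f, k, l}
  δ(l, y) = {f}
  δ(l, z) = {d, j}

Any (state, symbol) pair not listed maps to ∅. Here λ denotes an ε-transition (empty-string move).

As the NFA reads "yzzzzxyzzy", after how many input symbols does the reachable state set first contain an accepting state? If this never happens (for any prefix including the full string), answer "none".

Start in {d}.
Read 'y': d→∅; now ∅.
The set is empty and remains empty for the remaining 9 symbols.
No reachable set along the way intersects F.

none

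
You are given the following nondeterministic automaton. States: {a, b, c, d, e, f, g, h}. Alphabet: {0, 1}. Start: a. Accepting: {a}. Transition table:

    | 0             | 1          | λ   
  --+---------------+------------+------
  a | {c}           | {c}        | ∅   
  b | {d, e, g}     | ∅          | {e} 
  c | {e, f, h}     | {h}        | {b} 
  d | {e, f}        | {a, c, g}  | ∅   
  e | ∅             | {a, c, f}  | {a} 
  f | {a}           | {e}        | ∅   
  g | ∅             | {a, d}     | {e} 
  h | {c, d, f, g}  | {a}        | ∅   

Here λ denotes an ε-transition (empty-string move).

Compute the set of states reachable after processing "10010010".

{a, b, c, d, e, f, g, h}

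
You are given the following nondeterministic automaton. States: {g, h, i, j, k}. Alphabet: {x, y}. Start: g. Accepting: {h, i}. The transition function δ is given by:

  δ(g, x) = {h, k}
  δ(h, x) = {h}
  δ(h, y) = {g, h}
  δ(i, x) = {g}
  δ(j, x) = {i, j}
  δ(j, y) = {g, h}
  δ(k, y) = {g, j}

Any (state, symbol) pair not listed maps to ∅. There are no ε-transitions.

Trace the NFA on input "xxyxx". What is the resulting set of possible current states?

Start in {g}.
Read 'x': g→{h, k}; now {h, k}.
Read 'x': h→{h}, k→∅; now {h}.
Read 'y': h→{g, h}; now {g, h}.
Read 'x': g→{h, k}, h→{h}; now {h, k}.
Read 'x': h→{h}, k→∅; now {h}.

{h}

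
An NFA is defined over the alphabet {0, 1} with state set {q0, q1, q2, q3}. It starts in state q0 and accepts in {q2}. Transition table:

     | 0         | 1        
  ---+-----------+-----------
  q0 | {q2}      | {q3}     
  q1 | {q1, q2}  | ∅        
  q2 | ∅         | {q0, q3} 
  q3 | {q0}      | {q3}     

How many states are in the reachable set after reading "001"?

0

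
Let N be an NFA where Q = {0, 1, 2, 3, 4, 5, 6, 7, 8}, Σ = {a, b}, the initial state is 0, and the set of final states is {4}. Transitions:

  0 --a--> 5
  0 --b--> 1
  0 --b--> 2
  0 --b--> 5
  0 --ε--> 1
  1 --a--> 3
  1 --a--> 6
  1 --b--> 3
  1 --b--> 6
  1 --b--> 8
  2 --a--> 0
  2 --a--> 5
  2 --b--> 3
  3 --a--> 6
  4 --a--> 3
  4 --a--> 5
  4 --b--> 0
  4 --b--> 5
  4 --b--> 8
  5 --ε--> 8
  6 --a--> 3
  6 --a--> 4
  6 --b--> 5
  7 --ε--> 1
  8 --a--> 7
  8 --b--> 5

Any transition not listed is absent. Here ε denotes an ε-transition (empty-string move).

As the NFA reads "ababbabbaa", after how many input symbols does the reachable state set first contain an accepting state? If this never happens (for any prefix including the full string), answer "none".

none

Start: ε-closure({0}) = {0, 1}.
Read 'a': 0→{5}, 1→{3, 6}; union {3, 5, 6}; ε-closure = {3, 5, 6, 8}.
Read 'b': 3→∅, 5→∅, 6→{5}, 8→{5}; union {5}; ε-closure = {5, 8}.
Read 'a': 5→∅, 8→{7}; union {7}; ε-closure = {1, 7}.
Read 'b': 1→{3, 6, 8}, 7→∅; now {3, 6, 8}.
Read 'b': 3→∅, 6→{5}, 8→{5}; union {5}; ε-closure = {5, 8}.
Read 'a': 5→∅, 8→{7}; union {7}; ε-closure = {1, 7}.
Read 'b': 1→{3, 6, 8}, 7→∅; now {3, 6, 8}.
Read 'b': 3→∅, 6→{5}, 8→{5}; union {5}; ε-closure = {5, 8}.
Read 'a': 5→∅, 8→{7}; union {7}; ε-closure = {1, 7}.
Read 'a': 1→{3, 6}, 7→∅; now {3, 6}.
No reachable set along the way intersects F.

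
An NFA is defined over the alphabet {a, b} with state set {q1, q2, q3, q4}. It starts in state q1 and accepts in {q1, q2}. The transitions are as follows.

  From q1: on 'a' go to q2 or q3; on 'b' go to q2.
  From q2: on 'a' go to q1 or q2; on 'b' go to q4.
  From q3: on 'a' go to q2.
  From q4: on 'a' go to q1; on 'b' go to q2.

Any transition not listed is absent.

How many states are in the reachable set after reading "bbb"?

Start in {q1}.
Read 'b': q1→{q2}; now {q2}.
Read 'b': q2→{q4}; now {q4}.
Read 'b': q4→{q2}; now {q2}.
That set has 1 state.

1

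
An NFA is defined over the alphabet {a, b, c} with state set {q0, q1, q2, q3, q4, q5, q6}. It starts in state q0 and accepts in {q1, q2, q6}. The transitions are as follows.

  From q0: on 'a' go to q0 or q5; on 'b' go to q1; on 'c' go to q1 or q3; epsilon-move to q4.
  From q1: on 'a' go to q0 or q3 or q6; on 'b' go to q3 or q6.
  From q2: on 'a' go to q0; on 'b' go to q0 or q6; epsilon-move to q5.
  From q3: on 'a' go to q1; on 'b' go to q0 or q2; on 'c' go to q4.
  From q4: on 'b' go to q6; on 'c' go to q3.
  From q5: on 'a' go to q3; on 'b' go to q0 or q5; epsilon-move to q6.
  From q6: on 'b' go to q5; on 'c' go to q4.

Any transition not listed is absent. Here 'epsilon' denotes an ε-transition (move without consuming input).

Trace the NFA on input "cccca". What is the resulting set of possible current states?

∅

Start: ε-closure({q0}) = {q0, q4}.
Read 'c': q0→{q1, q3}, q4→{q3}; now {q1, q3}.
Read 'c': q1→∅, q3→{q4}; now {q4}.
Read 'c': q4→{q3}; now {q3}.
Read 'c': q3→{q4}; now {q4}.
Read 'a': q4→∅; now ∅.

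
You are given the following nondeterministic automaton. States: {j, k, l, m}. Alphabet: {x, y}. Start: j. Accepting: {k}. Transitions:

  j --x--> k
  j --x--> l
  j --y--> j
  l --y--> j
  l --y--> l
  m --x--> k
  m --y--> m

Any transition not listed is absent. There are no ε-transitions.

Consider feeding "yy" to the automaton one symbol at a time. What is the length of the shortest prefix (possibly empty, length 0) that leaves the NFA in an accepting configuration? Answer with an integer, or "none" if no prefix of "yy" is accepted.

none

Start in {j}.
Read 'y': j→{j}; now {j}.
Read 'y': j→{j}; now {j}.
No reachable set along the way intersects F.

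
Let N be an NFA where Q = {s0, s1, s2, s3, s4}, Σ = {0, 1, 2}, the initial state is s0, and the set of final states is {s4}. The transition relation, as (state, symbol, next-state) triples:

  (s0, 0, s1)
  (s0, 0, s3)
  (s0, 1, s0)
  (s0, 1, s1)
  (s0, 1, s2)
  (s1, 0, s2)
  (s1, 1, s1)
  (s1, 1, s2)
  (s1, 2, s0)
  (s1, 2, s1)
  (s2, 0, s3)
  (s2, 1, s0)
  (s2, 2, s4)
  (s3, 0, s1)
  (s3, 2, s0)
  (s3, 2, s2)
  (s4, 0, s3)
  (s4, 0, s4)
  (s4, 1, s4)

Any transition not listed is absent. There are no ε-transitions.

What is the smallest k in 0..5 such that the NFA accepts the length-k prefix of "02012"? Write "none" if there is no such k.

Start in {s0}.
Read '0': {s0} → {s1, s3}.
Read '2': {s1, s3} → {s0, s1, s2}.
Read '0': {s0, s1, s2} → {s1, s2, s3}.
Read '1': {s1, s2, s3} → {s0, s1, s2}.
Read '2': {s0, s1, s2} → {s0, s1, s4}.
None of the earlier sets intersect F, but {s0, s1, s4} does.

5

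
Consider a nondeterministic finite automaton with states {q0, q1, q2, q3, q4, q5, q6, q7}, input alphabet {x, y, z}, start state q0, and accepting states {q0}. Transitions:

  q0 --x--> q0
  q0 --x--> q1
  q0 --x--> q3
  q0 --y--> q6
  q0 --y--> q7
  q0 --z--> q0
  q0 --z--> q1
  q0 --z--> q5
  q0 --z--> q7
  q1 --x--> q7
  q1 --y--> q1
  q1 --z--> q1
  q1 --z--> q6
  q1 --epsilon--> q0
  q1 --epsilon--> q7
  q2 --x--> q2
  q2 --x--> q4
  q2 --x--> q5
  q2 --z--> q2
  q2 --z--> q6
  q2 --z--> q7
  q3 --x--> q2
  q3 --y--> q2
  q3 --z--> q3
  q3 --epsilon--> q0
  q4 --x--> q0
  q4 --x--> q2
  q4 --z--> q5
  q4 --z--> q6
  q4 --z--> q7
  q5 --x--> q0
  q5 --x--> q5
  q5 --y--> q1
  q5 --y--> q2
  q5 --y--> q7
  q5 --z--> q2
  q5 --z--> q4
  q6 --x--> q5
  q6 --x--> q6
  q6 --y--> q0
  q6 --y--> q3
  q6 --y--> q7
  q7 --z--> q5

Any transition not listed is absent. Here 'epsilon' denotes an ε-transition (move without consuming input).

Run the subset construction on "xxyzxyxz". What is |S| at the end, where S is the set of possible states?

Start in {q0}.
Read 'x': q0→{q0, q1, q3}; union {q0, q1, q3}; ε-closure = {q0, q1, q3, q7}.
Read 'x': q0→{q0, q1, q3}, q1→{q7}, q3→{q2}, q7→∅; now {q0, q1, q2, q3, q7}.
Read 'y': q0→{q6, q7}, q1→{q1}, q2→∅, q3→{q2}, q7→∅; union {q1, q2, q6, q7}; ε-closure = {q0, q1, q2, q6, q7}.
Read 'z': q0→{q0, q1, q5, q7}, q1→{q1, q6}, q2→{q2, q6, q7}, q6→∅, q7→{q5}; now {q0, q1, q2, q5, q6, q7}.
Read 'x': q0→{q0, q1, q3}, q1→{q7}, q2→{q2, q4, q5}, q5→{q0, q5}, q6→{q5, q6}, q7→∅; now {q0, q1, q2, q3, q4, q5, q6, q7}.
Read 'y': q0→{q6, q7}, q1→{q1}, q2→∅, q3→{q2}, q4→∅, q5→{q1, q2, q7}, q6→{q0, q3, q7}, q7→∅; now {q0, q1, q2, q3, q6, q7}.
Read 'x': q0→{q0, q1, q3}, q1→{q7}, q2→{q2, q4, q5}, q3→{q2}, q6→{q5, q6}, q7→∅; now {q0, q1, q2, q3, q4, q5, q6, q7}.
Read 'z': q0→{q0, q1, q5, q7}, q1→{q1, q6}, q2→{q2, q6, q7}, q3→{q3}, q4→{q5, q6, q7}, q5→{q2, q4}, q6→∅, q7→{q5}; now {q0, q1, q2, q3, q4, q5, q6, q7}.
That set has 8 states.

8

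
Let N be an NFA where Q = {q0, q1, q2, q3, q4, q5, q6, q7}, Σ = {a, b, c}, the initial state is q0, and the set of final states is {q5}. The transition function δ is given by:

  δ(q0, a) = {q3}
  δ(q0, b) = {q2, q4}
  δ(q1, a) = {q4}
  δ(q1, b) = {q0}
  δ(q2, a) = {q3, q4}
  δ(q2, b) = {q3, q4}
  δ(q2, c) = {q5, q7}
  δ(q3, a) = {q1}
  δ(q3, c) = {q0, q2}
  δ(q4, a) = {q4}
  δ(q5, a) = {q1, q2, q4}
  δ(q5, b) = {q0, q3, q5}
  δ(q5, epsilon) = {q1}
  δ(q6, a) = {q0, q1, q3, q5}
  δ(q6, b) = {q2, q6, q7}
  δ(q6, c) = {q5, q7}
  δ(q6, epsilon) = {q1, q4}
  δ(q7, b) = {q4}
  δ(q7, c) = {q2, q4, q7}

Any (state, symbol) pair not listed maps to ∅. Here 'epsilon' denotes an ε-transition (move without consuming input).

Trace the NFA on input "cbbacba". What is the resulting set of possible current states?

Start in {q0}.
Read 'c': q0→∅; now ∅.
The set is empty and remains empty for the remaining 6 symbols.

∅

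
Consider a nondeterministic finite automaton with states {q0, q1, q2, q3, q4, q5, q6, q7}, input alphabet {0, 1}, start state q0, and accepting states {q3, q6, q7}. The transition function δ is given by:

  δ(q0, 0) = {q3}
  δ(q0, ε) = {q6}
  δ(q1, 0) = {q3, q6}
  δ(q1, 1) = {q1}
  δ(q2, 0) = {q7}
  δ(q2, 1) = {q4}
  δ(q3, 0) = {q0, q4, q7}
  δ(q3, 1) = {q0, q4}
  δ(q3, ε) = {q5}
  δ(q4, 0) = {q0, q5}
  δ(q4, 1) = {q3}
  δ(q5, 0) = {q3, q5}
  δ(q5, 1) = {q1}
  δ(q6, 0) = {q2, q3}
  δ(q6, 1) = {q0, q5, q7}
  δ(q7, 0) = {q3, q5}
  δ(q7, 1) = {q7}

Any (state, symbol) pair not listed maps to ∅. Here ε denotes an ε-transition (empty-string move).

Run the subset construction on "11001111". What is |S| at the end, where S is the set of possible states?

7

Start: ε-closure({q0}) = {q0, q6}.
Read '1': q0→∅, q6→{q0, q5, q7}; union {q0, q5, q7}; ε-closure = {q0, q5, q6, q7}.
Read '1': q0→∅, q5→{q1}, q6→{q0, q5, q7}, q7→{q7}; union {q0, q1, q5, q7}; ε-closure = {q0, q1, q5, q6, q7}.
Read '0': q0→{q3}, q1→{q3, q6}, q5→{q3, q5}, q6→{q2, q3}, q7→{q3, q5}; now {q2, q3, q5, q6}.
Read '0': q2→{q7}, q3→{q0, q4, q7}, q5→{q3, q5}, q6→{q2, q3}; union {q0, q2, q3, q4, q5, q7}; ε-closure = {q0, q2, q3, q4, q5, q6, q7}.
Read '1': q0→∅, q2→{q4}, q3→{q0, q4}, q4→{q3}, q5→{q1}, q6→{q0, q5, q7}, q7→{q7}; union {q0, q1, q3, q4, q5, q7}; ε-closure = {q0, q1, q3, q4, q5, q6, q7}.
Read '1': q0→∅, q1→{q1}, q3→{q0, q4}, q4→{q3}, q5→{q1}, q6→{q0, q5, q7}, q7→{q7}; union {q0, q1, q3, q4, q5, q7}; ε-closure = {q0, q1, q3, q4, q5, q6, q7}.
Read '1': q0→∅, q1→{q1}, q3→{q0, q4}, q4→{q3}, q5→{q1}, q6→{q0, q5, q7}, q7→{q7}; union {q0, q1, q3, q4, q5, q7}; ε-closure = {q0, q1, q3, q4, q5, q6, q7}.
Read '1': q0→∅, q1→{q1}, q3→{q0, q4}, q4→{q3}, q5→{q1}, q6→{q0, q5, q7}, q7→{q7}; union {q0, q1, q3, q4, q5, q7}; ε-closure = {q0, q1, q3, q4, q5, q6, q7}.
That set has 7 states.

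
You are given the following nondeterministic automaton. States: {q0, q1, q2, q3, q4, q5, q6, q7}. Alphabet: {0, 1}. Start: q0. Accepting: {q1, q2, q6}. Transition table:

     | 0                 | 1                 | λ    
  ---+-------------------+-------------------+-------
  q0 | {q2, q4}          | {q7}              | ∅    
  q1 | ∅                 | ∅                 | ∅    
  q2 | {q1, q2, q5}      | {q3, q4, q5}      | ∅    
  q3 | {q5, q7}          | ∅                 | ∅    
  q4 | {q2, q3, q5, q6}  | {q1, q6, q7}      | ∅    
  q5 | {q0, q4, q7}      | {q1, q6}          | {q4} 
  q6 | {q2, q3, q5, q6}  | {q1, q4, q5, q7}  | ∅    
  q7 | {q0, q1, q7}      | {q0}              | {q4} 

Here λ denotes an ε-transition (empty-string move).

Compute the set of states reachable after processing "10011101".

Start in {q0}.
Read '1': q0→{q7}; union {q7}; ε-closure = {q4, q7}.
Read '0': q4→{q2, q3, q5, q6}, q7→{q0, q1, q7}; union {q0, q1, q2, q3, q5, q6, q7}; ε-closure = {q0, q1, q2, q3, q4, q5, q6, q7}.
Read '0': q0→{q2, q4}, q1→∅, q2→{q1, q2, q5}, q3→{q5, q7}, q4→{q2, q3, q5, q6}, q5→{q0, q4, q7}, q6→{q2, q3, q5, q6}, q7→{q0, q1, q7}; now {q0, q1, q2, q3, q4, q5, q6, q7}.
Read '1': q0→{q7}, q1→∅, q2→{q3, q4, q5}, q3→∅, q4→{q1, q6, q7}, q5→{q1, q6}, q6→{q1, q4, q5, q7}, q7→{q0}; now {q0, q1, q3, q4, q5, q6, q7}.
Read '1': q0→{q7}, q1→∅, q3→∅, q4→{q1, q6, q7}, q5→{q1, q6}, q6→{q1, q4, q5, q7}, q7→{q0}; now {q0, q1, q4, q5, q6, q7}.
Read '1': q0→{q7}, q1→∅, q4→{q1, q6, q7}, q5→{q1, q6}, q6→{q1, q4, q5, q7}, q7→{q0}; now {q0, q1, q4, q5, q6, q7}.
Read '0': q0→{q2, q4}, q1→∅, q4→{q2, q3, q5, q6}, q5→{q0, q4, q7}, q6→{q2, q3, q5, q6}, q7→{q0, q1, q7}; now {q0, q1, q2, q3, q4, q5, q6, q7}.
Read '1': q0→{q7}, q1→∅, q2→{q3, q4, q5}, q3→∅, q4→{q1, q6, q7}, q5→{q1, q6}, q6→{q1, q4, q5, q7}, q7→{q0}; now {q0, q1, q3, q4, q5, q6, q7}.

{q0, q1, q3, q4, q5, q6, q7}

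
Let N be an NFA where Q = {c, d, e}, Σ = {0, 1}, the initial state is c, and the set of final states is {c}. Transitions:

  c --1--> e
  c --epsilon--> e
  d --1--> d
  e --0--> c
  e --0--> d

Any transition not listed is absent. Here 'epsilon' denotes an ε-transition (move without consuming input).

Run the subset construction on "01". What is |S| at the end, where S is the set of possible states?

2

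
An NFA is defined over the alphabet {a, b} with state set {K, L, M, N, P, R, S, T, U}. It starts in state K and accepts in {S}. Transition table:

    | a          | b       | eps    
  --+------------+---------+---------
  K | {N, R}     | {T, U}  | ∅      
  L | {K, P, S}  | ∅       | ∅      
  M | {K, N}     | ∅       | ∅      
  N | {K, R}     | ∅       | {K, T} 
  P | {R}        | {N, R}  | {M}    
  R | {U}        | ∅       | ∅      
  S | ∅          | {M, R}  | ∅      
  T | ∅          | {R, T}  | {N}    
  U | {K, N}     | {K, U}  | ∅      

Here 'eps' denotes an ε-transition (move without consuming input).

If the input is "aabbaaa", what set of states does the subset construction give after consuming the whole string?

{K, N, R, T, U}

Start in {K}.
Read 'a': {K} → {K, N, R, T}.
Read 'a': {K, N, R, T} → {K, N, R, T, U}.
Read 'b': {K, N, R, T, U} → {K, N, R, T, U}.
Read 'b': {K, N, R, T, U} → {K, N, R, T, U}.
Read 'a': {K, N, R, T, U} → {K, N, R, T, U}.
Read 'a': {K, N, R, T, U} → {K, N, R, T, U}.
Read 'a': {K, N, R, T, U} → {K, N, R, T, U}.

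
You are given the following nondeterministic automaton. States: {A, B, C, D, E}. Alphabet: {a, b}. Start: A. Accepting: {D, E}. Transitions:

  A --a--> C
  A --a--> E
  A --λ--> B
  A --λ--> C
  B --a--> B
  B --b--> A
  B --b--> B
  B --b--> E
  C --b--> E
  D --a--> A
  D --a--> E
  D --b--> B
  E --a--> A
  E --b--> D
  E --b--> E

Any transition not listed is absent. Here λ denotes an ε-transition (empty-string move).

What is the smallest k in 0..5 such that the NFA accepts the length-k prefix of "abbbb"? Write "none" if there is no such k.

Start: ε-closure({A}) = {A, B, C}.
Read 'a': A→{C, E}, B→{B}, C→∅; now {B, C, E}.
None of the earlier sets intersect F, but {B, C, E} does.

1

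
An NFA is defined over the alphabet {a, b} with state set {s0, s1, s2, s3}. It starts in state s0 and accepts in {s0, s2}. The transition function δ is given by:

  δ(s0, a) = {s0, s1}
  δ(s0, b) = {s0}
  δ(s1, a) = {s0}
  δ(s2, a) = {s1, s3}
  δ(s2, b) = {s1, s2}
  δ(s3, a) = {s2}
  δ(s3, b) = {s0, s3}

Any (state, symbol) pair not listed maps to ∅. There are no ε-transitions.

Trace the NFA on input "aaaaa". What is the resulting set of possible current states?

Start in {s0}.
Read 'a': {s0} → {s0, s1}.
Read 'a': {s0, s1} → {s0, s1}.
Read 'a': {s0, s1} → {s0, s1}.
Read 'a': {s0, s1} → {s0, s1}.
Read 'a': {s0, s1} → {s0, s1}.

{s0, s1}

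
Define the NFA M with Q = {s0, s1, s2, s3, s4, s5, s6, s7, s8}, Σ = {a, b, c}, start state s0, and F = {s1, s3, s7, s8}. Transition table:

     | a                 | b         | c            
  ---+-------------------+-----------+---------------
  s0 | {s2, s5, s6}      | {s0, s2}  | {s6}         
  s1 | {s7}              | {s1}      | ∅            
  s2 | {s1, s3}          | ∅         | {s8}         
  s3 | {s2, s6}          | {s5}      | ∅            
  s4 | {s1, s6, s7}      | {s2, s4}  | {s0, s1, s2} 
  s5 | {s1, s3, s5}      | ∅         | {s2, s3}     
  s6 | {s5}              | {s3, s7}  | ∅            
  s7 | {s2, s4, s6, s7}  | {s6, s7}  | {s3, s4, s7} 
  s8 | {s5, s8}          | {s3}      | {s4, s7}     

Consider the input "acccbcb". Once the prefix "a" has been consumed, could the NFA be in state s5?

Yes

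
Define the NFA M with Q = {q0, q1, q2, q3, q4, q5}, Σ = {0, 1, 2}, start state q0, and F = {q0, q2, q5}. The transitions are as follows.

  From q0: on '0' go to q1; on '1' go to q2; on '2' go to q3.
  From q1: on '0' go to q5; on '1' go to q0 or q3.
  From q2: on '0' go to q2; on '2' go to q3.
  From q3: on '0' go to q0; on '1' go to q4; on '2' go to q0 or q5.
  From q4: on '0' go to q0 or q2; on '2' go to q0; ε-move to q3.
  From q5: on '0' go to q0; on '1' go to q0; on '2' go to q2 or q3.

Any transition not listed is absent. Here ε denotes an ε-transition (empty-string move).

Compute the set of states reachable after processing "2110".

{q0, q2}

Start in {q0}.
Read '2': q0→{q3}; now {q3}.
Read '1': q3→{q4}; union {q4}; ε-closure = {q3, q4}.
Read '1': q3→{q4}, q4→∅; union {q4}; ε-closure = {q3, q4}.
Read '0': q3→{q0}, q4→{q0, q2}; now {q0, q2}.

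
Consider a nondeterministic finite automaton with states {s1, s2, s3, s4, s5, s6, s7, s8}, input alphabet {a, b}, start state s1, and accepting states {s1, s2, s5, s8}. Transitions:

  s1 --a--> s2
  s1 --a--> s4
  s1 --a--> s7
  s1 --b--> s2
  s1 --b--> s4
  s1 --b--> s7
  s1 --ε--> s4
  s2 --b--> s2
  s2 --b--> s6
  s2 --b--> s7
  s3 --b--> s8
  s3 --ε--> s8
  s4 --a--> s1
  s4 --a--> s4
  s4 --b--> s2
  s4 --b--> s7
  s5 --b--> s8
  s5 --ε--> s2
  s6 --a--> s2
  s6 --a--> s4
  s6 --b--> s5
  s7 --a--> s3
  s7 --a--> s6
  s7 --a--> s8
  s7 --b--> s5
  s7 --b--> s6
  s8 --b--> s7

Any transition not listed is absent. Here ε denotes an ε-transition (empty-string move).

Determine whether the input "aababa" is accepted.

Yes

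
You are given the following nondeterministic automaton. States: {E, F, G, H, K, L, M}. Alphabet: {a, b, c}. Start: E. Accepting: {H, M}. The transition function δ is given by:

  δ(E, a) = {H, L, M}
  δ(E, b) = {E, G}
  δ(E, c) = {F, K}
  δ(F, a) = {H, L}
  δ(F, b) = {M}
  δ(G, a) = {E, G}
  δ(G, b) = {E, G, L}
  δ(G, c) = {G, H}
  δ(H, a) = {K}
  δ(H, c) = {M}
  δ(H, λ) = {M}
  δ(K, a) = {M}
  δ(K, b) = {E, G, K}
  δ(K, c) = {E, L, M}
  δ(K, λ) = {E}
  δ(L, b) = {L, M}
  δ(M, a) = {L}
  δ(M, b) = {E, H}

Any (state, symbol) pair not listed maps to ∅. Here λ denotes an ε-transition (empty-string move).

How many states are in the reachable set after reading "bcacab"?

Start in {E}.
Read 'b': E→{E, G}; now {E, G}.
Read 'c': E→{F, K}, G→{G, H}; union {F, G, H, K}; ε-closure = {E, F, G, H, K, M}.
Read 'a': E→{H, L, M}, F→{H, L}, G→{E, G}, H→{K}, K→{M}, M→{L}; now {E, G, H, K, L, M}.
Read 'c': E→{F, K}, G→{G, H}, H→{M}, K→{E, L, M}, L→∅, M→∅; now {E, F, G, H, K, L, M}.
Read 'a': E→{H, L, M}, F→{H, L}, G→{E, G}, H→{K}, K→{M}, L→∅, M→{L}; now {E, G, H, K, L, M}.
Read 'b': E→{E, G}, G→{E, G, L}, H→∅, K→{E, G, K}, L→{L, M}, M→{E, H}; now {E, G, H, K, L, M}.
That set has 6 states.

6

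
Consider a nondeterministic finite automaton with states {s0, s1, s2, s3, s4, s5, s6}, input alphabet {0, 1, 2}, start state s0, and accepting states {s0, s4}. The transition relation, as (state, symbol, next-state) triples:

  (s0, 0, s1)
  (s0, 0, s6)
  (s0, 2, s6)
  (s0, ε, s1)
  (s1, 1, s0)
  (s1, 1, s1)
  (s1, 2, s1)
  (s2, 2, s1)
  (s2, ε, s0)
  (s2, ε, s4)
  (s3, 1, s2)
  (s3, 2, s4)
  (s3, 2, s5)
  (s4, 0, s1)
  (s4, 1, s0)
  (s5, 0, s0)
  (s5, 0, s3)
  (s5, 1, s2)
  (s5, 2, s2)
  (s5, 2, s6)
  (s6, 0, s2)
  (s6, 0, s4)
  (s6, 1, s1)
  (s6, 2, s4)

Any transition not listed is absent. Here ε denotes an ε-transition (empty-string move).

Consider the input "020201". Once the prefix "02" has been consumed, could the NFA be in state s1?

Start: ε-closure({s0}) = {s0, s1}.
Read '0': s0→{s1, s6}, s1→∅; now {s1, s6}.
Read '2': s1→{s1}, s6→{s4}; now {s1, s4}.
State s1 is in {s1, s4}.

Yes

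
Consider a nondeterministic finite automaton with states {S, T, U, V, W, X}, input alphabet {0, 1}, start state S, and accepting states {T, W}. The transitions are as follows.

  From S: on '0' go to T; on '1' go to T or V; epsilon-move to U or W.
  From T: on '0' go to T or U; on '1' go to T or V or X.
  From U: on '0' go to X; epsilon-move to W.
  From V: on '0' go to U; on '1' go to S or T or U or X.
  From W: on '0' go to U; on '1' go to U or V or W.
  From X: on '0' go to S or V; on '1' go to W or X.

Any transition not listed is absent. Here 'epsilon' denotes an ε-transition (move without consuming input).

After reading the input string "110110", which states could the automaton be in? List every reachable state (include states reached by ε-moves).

{S, T, U, V, W, X}

Start: ε-closure({S}) = {S, U, W}.
Read '1': {S, U, W} → {T, U, V, W}.
Read '1': {T, U, V, W} → {S, T, U, V, W, X}.
Read '0': {S, T, U, V, W, X} → {S, T, U, V, W, X}.
Read '1': {S, T, U, V, W, X} → {S, T, U, V, W, X}.
Read '1': {S, T, U, V, W, X} → {S, T, U, V, W, X}.
Read '0': {S, T, U, V, W, X} → {S, T, U, V, W, X}.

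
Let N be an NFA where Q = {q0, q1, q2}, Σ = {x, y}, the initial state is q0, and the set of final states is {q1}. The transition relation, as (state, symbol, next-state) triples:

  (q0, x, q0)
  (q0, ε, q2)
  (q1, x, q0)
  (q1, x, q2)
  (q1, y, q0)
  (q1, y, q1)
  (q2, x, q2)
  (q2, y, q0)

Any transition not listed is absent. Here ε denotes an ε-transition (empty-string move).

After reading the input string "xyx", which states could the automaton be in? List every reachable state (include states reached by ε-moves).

{q0, q2}

Start: ε-closure({q0}) = {q0, q2}.
Read 'x': q0→{q0}, q2→{q2}; now {q0, q2}.
Read 'y': q0→∅, q2→{q0}; union {q0}; ε-closure = {q0, q2}.
Read 'x': q0→{q0}, q2→{q2}; now {q0, q2}.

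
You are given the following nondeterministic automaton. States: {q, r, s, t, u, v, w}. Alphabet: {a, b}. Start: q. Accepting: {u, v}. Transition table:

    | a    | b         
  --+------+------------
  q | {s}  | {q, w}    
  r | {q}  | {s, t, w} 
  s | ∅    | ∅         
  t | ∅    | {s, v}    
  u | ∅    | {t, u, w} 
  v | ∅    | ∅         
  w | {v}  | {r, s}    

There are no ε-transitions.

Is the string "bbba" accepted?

Yes

Start in {q}.
Read 'b': {q} → {q, w}.
Read 'b': {q, w} → {q, r, s, w}.
Read 'b': {q, r, s, w} → {q, r, s, t, w}.
Read 'a': {q, r, s, t, w} → {q, s, v}.
The final set {q, s, v} contains the accepting state v.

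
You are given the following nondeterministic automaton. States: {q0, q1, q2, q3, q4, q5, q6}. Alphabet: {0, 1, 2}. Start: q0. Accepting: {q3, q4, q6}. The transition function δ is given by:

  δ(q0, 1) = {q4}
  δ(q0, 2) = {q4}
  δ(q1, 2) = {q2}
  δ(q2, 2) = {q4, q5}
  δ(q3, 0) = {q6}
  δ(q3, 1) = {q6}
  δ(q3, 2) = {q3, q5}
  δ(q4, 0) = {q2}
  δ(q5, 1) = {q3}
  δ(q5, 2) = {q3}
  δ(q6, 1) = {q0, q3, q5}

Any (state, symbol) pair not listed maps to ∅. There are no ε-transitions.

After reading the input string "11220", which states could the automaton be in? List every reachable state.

∅

Start in {q0}.
Read '1': q0→{q4}; now {q4}.
Read '1': q4→∅; now ∅.
The set is empty and remains empty for the remaining 3 symbols.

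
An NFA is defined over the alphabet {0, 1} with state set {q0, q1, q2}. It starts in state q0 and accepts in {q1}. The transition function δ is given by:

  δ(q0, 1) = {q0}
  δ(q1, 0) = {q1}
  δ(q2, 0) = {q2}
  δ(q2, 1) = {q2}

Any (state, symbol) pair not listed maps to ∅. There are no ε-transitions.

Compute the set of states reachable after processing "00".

∅

Start in {q0}.
Read '0': q0→∅; now ∅.
The set is empty and remains empty for the remaining 1 symbol.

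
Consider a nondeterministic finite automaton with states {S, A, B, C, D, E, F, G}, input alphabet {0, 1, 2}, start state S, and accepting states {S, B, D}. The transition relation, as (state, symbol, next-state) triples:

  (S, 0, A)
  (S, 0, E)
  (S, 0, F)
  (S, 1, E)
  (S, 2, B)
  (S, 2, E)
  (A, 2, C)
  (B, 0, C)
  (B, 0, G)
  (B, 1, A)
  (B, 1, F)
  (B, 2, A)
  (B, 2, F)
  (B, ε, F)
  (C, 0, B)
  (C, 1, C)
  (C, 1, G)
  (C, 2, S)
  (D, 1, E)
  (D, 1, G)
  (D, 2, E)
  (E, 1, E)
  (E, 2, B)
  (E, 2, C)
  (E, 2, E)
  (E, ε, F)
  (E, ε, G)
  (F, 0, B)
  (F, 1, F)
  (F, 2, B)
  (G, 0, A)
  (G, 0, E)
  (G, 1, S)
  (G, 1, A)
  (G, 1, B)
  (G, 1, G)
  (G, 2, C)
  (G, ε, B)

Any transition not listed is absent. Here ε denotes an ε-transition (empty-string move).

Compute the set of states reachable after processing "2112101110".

{A, B, C, E, F, G}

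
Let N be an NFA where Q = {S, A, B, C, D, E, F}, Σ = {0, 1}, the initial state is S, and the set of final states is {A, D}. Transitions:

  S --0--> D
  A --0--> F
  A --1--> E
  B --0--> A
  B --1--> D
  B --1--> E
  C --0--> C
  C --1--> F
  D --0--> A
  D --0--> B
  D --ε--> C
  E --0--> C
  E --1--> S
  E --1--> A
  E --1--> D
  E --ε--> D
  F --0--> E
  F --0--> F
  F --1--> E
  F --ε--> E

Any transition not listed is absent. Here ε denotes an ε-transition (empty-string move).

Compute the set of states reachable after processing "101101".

∅

Start in {S}.
Read '1': {S} → ∅.
The set is empty and remains empty for the remaining 5 symbols.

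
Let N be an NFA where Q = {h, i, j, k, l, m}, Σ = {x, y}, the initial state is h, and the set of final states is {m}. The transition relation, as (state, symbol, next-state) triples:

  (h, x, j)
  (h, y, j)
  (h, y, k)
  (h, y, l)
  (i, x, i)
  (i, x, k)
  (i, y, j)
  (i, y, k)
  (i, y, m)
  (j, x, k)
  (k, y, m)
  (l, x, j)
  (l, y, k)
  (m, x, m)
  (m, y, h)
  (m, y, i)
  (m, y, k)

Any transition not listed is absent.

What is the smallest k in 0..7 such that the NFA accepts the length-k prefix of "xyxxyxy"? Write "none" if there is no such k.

Start in {h}.
Read 'x': h→{j}; now {j}.
Read 'y': j→∅; now ∅.
The set is empty and remains empty for the remaining 5 symbols.
No reachable set along the way intersects F.

none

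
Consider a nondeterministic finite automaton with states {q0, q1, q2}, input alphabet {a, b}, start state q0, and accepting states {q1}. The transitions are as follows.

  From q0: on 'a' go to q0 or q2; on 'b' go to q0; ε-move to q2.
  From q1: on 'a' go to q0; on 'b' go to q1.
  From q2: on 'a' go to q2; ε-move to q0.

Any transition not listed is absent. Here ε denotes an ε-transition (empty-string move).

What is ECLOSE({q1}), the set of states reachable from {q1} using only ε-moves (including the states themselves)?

Begin with {q1}.
No ε-moves leave this set, so the closure equals the set itself.

{q1}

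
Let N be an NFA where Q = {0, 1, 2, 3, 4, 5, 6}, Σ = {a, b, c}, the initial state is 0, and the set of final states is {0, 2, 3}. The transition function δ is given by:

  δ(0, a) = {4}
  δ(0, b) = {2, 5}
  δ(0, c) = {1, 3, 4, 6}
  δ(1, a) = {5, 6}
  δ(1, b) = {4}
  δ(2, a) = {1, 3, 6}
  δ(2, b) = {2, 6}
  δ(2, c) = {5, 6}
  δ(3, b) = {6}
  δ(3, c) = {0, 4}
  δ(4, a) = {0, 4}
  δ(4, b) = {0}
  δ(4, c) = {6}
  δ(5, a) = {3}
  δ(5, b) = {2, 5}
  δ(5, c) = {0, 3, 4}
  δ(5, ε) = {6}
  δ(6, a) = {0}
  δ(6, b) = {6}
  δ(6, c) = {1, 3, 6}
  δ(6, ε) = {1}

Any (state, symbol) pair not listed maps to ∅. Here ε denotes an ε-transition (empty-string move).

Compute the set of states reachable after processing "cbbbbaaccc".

{0, 1, 3, 4, 6}

Start in {0}.
Read 'c': 0→{1, 3, 4, 6}; now {1, 3, 4, 6}.
Read 'b': 1→{4}, 3→{6}, 4→{0}, 6→{6}; union {0, 4, 6}; ε-closure = {0, 1, 4, 6}.
Read 'b': 0→{2, 5}, 1→{4}, 4→{0}, 6→{6}; union {0, 2, 4, 5, 6}; ε-closure = {0, 1, 2, 4, 5, 6}.
Read 'b': 0→{2, 5}, 1→{4}, 2→{2, 6}, 4→{0}, 5→{2, 5}, 6→{6}; union {0, 2, 4, 5, 6}; ε-closure = {0, 1, 2, 4, 5, 6}.
Read 'b': 0→{2, 5}, 1→{4}, 2→{2, 6}, 4→{0}, 5→{2, 5}, 6→{6}; union {0, 2, 4, 5, 6}; ε-closure = {0, 1, 2, 4, 5, 6}.
Read 'a': 0→{4}, 1→{5, 6}, 2→{1, 3, 6}, 4→{0, 4}, 5→{3}, 6→{0}; now {0, 1, 3, 4, 5, 6}.
Read 'a': 0→{4}, 1→{5, 6}, 3→∅, 4→{0, 4}, 5→{3}, 6→{0}; union {0, 3, 4, 5, 6}; ε-closure = {0, 1, 3, 4, 5, 6}.
Read 'c': 0→{1, 3, 4, 6}, 1→∅, 3→{0, 4}, 4→{6}, 5→{0, 3, 4}, 6→{1, 3, 6}; now {0, 1, 3, 4, 6}.
Read 'c': 0→{1, 3, 4, 6}, 1→∅, 3→{0, 4}, 4→{6}, 6→{1, 3, 6}; now {0, 1, 3, 4, 6}.
Read 'c': 0→{1, 3, 4, 6}, 1→∅, 3→{0, 4}, 4→{6}, 6→{1, 3, 6}; now {0, 1, 3, 4, 6}.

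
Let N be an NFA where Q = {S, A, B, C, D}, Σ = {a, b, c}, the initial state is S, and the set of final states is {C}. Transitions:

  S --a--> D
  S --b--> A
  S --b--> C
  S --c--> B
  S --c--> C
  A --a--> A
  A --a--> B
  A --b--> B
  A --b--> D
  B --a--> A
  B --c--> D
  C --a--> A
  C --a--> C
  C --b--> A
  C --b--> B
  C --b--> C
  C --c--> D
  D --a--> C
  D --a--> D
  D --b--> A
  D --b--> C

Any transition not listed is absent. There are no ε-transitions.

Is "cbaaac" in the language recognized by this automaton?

No

Start in {S}.
Read 'c': S→{B, C}; now {B, C}.
Read 'b': B→∅, C→{A, B, C}; now {A, B, C}.
Read 'a': A→{A, B}, B→{A}, C→{A, C}; now {A, B, C}.
Read 'a': A→{A, B}, B→{A}, C→{A, C}; now {A, B, C}.
Read 'a': A→{A, B}, B→{A}, C→{A, C}; now {A, B, C}.
Read 'c': A→∅, B→{D}, C→{D}; now {D}.
The final set {D} contains no accepting state.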